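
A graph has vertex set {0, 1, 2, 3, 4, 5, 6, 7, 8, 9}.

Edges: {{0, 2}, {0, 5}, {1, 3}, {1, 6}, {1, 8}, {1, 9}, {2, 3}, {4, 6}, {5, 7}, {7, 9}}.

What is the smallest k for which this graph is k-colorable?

The cycle 7-9-1-3-2-0-5-7 has odd length 7, so it cannot be 2-colored; at least 3 colors are needed.
A valid assignment using 3 colors: 0=blue, 1=red, 2=red, 3=blue, 4=red, 5=green, 6=blue, 7=red, 8=blue, 9=blue. Every edge joins two different colors.

3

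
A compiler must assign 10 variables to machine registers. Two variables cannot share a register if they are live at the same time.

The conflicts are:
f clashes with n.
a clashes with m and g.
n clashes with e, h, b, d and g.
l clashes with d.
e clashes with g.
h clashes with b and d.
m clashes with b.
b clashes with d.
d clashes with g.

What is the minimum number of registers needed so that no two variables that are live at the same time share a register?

4

n, h, b, d are mutually in conflict, so at least 4 registers are needed.
4 registers suffice: f=2, a=1, n=1, l=1, e=2, h=4, m=2, b=3, d=2, g=3. Each listed conflict is separated.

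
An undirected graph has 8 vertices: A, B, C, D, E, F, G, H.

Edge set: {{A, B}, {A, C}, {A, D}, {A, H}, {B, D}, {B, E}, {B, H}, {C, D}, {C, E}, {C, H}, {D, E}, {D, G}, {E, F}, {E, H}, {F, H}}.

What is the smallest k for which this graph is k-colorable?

3

B, D, E form a triangle, so at least 3 colors are needed.
3 colors suffice: color 1 → {A, E, G}; color 2 → {D, H}; color 3 → {B, C, F}. Each edge has distinct colors on its endpoints.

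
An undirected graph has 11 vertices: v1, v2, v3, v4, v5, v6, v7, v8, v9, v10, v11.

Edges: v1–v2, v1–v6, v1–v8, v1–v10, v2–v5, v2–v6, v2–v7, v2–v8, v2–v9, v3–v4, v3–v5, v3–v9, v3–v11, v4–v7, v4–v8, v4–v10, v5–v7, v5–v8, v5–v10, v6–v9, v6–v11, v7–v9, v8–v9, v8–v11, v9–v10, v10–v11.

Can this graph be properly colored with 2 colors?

No

v2, v5, v8 form a triangle, so at least 3 colors are needed.
So 2 colors are not enough.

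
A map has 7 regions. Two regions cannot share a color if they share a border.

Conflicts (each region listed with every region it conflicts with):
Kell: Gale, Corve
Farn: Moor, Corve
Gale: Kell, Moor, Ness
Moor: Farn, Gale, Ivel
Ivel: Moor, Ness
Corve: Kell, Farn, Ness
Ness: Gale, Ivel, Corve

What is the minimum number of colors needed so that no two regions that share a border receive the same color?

The cycle Farn-Corve-Ness-Ivel-Moor-Farn has odd length 5, so it cannot be 2-colored; at least 3 colors are needed.
One proper 3-coloring: Kell=1, Farn=3, Gale=2, Moor=1, Ivel=2, Corve=2, Ness=1. No two conflicting regions share a color.

3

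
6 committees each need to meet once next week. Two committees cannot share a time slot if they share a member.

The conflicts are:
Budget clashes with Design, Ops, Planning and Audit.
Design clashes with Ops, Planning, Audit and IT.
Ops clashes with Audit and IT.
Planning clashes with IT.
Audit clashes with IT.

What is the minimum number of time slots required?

4

Budget, Design, Ops, Audit all conflict with each other, so at least 4 time slots are needed.
4 time slots suffice: Budget=2, Design=1, Ops=4, Planning=3, Audit=3, IT=2. Each listed conflict is separated.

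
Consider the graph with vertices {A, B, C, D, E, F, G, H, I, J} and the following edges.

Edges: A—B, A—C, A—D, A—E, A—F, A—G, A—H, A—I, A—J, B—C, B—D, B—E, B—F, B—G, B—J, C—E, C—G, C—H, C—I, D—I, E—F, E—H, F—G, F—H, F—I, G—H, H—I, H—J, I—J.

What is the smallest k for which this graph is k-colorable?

A, C, E, H form a clique, so at least 4 colors are needed.
4 colors suffice: color 1 → {A}; color 2 → {B, H}; color 3 → {C, D, F, J}; color 4 → {E, G, I}. No two adjacent vertices share a color.

4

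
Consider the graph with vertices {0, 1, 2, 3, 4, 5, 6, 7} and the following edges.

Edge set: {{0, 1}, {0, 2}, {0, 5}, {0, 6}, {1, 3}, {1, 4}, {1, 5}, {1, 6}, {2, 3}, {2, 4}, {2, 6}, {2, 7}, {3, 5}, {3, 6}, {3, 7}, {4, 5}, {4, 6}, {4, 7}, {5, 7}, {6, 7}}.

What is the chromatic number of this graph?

2, 4, 6, 7 form a clique, so at least 4 colors are needed.
4 colors suffice: color a → {5, 6}; color b → {1, 2}; color c → {0, 3, 4}; color d → {7}. Each edge has distinct colors on its endpoints.

4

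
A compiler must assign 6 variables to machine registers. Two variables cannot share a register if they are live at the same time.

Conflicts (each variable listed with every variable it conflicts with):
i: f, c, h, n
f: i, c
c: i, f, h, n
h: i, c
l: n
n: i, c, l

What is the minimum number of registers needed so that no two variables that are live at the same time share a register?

3

i, c, h are mutually in conflict, so at least 3 registers are needed.
3 registers suffice: register 1 → {c, l}; register 2 → {i}; register 3 → {f, h, n}. Every pair that conflicts lands in different registers.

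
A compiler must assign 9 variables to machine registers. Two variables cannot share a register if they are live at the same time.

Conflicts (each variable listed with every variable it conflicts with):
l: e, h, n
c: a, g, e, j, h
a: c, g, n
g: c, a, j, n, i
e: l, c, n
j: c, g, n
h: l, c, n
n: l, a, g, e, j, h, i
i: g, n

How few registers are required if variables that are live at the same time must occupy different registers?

c, a, g are mutually in conflict, so at least 3 registers are needed.
3 registers suffice: register 1 → {c, n}; register 2 → {g, e, h}; register 3 → {l, a, j, i}. Every pair that conflicts lands in different registers.

3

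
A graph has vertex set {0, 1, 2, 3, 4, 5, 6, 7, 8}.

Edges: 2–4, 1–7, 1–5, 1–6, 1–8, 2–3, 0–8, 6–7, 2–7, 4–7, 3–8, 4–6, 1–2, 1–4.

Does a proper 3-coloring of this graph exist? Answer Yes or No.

No

1, 2, 4, 7 are mutually adjacent (a clique of size 4), so at least 4 colors are needed.
So 3 colors are not enough.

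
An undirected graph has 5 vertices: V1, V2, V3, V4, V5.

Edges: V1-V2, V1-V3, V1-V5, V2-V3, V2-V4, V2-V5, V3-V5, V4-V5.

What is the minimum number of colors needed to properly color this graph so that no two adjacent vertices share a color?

V1, V2, V3, V5 form a clique, so at least 4 colors are needed.
One proper 4-coloring: V1=3, V2=1, V3=4, V4=3, V5=2. Every edge joins two different colors.

4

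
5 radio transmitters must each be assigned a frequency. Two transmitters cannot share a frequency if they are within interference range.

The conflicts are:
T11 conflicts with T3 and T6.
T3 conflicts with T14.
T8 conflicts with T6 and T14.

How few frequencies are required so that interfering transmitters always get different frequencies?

3

The cycle T8-T14-T3-T11-T6-T8 has odd length 5, so it cannot be 2-colored; at least 3 frequencies are needed.
Using 3 frequencies: T11=2, T3=1, T8=3, T6=1, T14=2. Each listed conflict is separated.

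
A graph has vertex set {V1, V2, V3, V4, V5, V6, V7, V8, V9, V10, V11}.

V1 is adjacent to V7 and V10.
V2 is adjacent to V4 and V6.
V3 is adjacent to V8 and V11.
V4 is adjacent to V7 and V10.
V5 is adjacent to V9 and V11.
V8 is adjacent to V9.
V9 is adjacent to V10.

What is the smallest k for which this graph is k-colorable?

3

The cycle V3-V8-V9-V5-V11-V3 has odd length 5, so it cannot be 2-colored; at least 3 colors are needed.
3 colors suffice: color R → {V2, V5, V7, V8, V10}; color B → {V1, V3, V4, V6, V9}; color G → {V11}. Each edge has distinct colors on its endpoints.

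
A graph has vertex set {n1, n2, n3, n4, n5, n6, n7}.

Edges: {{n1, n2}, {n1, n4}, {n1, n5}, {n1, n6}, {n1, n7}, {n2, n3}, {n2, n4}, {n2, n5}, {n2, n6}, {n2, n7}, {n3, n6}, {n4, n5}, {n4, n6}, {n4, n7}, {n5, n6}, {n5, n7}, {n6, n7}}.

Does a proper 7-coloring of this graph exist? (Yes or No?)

Yes

The chromatic number is 6. n1, n2, n4, n5, n6, n7 are pairwise adjacent (a clique of size 6), so at least 6 colors are needed.
One proper 6-coloring: n1=5, n2=2, n3=3, n4=6, n5=4, n6=1, n7=3.
Since 7 ≥ 6, a proper 7-coloring certainly exists.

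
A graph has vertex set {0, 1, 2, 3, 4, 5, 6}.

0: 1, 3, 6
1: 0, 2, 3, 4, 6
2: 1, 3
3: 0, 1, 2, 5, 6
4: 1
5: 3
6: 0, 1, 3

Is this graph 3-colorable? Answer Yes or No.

0, 1, 3, 6 form a clique, so at least 4 colors are needed.
So 3 colors are not enough.

No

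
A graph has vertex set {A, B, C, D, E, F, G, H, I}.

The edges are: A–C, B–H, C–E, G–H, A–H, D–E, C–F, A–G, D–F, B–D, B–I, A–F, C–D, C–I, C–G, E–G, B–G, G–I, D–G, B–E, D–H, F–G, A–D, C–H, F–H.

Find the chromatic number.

6

A, C, D, F, G, H form a clique, so at least 6 colors are needed.
One proper 6-coloring: A=5, B=3, C=3, D=2, E=4, F=6, G=1, H=4, I=2. Each edge has distinct colors on its endpoints.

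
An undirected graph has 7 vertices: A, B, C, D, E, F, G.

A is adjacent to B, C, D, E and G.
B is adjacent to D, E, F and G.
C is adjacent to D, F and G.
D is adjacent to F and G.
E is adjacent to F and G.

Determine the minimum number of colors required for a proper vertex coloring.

4

A, C, D, G are mutually adjacent (a clique of size 4), so at least 4 colors are needed.
4 colors suffice: color 1 → {F, G}; color 2 → {B, C}; color 3 → {D, E}; color 4 → {A}. Every edge joins two different colors.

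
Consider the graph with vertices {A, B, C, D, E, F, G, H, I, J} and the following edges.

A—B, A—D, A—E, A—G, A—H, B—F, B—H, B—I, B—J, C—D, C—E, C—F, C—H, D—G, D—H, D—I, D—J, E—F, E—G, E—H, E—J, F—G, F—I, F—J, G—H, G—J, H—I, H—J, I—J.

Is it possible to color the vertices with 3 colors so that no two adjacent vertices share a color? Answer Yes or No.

No

A, E, G, H form a clique, so at least 4 colors are needed.
So 3 colors are not enough.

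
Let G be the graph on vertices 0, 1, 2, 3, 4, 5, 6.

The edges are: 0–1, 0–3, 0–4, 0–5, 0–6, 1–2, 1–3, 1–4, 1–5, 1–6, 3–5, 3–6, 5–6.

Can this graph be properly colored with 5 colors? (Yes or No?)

The chromatic number is 5. 0, 1, 3, 5, 6 are pairwise adjacent (a clique of size 5), so at least 5 colors are needed.
5 colors suffice: color a → {1}; color b → {0, 2}; color c → {3, 4}; color d → {5}; color e → {6}.
That is already a proper 5-coloring.

Yes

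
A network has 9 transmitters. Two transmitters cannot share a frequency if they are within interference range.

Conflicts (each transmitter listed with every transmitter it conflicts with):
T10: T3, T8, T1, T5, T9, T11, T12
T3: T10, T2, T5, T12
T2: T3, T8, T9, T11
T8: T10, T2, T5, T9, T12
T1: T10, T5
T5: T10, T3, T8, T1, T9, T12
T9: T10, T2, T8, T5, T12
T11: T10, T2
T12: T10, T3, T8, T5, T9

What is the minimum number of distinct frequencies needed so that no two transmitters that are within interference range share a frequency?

5

T10, T8, T5, T9, T12 all conflict with each other, so at least 5 frequencies are needed.
5 frequencies suffice: frequency 1 → {T10, T2}; frequency 2 → {T5, T11}; frequency 3 → {T3, T8, T1}; frequency 4 → {T12}; frequency 5 → {T9}. No two conflicting transmitters share a frequency.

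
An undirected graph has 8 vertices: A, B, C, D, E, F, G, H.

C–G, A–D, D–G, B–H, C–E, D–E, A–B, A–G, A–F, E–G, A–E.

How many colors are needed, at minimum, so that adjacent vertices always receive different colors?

4

A, D, E, G are mutually adjacent (a clique of size 4), so at least 4 colors are needed.
4 colors suffice: color 1 → {A, C, H}; color 2 → {B, F, G}; color 3 → {E}; color 4 → {D}. No two adjacent vertices share a color.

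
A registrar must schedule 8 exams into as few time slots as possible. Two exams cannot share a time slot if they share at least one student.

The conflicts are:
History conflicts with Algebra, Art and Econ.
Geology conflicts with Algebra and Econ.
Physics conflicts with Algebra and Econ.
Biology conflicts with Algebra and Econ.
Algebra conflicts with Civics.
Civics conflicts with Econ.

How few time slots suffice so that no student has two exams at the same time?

2

History and Algebra conflict, so at least 2 time slots are needed.
A valid assignment using 2 time slots: History=2, Geology=2, Physics=2, Biology=2, Algebra=1, Civics=2, Art=1, Econ=1. No two conflicting exams share a time slot.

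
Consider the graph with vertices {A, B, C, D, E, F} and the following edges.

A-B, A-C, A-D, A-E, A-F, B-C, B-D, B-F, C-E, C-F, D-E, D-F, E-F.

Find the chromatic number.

4

A, B, C, F are mutually adjacent (a clique of size 4), so at least 4 colors are needed.
A valid assignment using 4 colors: A=red, B=green, C=yellow, D=yellow, E=green, F=blue. Each edge has distinct colors on its endpoints.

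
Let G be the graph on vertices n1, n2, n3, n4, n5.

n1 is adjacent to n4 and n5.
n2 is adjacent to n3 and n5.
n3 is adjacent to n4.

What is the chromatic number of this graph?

3

The cycle n2-n3-n4-n1-n5-n2 has odd length 5, so it cannot be 2-colored; at least 3 colors are needed.
A valid assignment using 3 colors: n1=3, n2=1, n3=2, n4=1, n5=2. No two adjacent vertices share a color.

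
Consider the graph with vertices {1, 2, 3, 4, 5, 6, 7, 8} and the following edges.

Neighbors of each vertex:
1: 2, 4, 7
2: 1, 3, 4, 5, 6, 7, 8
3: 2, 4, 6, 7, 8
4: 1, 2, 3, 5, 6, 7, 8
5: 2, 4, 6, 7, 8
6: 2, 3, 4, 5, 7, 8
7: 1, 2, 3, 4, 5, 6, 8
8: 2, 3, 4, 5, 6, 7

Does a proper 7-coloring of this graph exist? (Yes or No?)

The chromatic number is 6. 2, 4, 5, 6, 7, 8 are mutually adjacent (a clique of size 6), so at least 6 colors are needed.
6 colors suffice: color red → {2}; color blue → {4}; color green → {7}; color yellow → {1, 6}; color purple → {8}; color orange → {3, 5}.
Since 7 ≥ 6, a proper 7-coloring certainly exists.

Yes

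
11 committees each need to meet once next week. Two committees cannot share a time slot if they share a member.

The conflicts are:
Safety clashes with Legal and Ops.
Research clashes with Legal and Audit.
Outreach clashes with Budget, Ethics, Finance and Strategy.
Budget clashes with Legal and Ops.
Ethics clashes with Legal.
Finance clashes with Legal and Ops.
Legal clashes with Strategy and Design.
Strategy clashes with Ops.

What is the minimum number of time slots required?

Legal and Design conflict, so at least 2 time slots are needed.
A valid assignment using 2 time slots: Safety=2, Research=2, Outreach=1, Budget=2, Ethics=2, Finance=2, Legal=1, Strategy=2, Audit=1, Ops=1, Design=2. Each listed conflict is separated.

2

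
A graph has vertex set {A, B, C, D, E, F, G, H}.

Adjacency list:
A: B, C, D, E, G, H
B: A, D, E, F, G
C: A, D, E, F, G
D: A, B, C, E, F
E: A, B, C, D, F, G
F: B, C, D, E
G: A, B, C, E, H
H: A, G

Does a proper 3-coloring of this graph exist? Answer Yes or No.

A, B, E, G are pairwise adjacent (a clique of size 4), so at least 4 colors are needed.
So 3 colors are not enough.

No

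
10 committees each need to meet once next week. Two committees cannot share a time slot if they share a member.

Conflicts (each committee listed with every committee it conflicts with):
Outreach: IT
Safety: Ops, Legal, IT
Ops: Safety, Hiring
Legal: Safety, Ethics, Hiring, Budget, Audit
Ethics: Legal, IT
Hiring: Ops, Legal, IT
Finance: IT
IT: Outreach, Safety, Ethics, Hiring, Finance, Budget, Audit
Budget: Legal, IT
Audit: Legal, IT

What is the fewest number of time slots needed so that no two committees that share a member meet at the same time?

2

Safety and IT conflict, so at least 2 time slots are needed.
A valid assignment using 2 time slots: Outreach=2, Safety=2, Ops=1, Legal=1, Ethics=2, Hiring=2, Finance=2, IT=1, Budget=2, Audit=2. Every pair that conflicts lands in different time slots.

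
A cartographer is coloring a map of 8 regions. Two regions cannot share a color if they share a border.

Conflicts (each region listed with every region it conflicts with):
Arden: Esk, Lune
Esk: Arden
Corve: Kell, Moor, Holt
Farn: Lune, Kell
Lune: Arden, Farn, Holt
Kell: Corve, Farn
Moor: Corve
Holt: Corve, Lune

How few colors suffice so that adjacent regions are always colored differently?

3

The cycle Kell-Farn-Lune-Holt-Corve-Kell has odd length 5, so it cannot be 2-colored; at least 3 colors are needed.
3 colors suffice: color 1 → {Esk, Corve, Lune}; color 2 → {Arden, Farn, Moor, Holt}; color 3 → {Kell}. Each listed conflict is separated.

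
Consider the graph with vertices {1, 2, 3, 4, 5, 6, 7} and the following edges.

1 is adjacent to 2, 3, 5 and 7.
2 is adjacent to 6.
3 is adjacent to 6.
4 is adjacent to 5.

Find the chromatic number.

2

1 and 5 are adjacent, so at least 2 colors are needed.
One proper 2-coloring: 1=red, 2=blue, 3=blue, 4=red, 5=blue, 6=red, 7=blue. Every edge joins two different colors.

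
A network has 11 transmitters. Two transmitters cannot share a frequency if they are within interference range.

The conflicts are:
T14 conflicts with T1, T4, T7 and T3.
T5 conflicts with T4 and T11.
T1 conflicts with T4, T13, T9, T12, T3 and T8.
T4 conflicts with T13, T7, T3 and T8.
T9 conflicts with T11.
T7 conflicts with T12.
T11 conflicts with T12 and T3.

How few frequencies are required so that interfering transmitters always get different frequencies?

4

T14, T1, T4, T3 pairwise conflict, so at least 4 frequencies are needed.
4 frequencies suffice: frequency 1 → {T1, T7, T11}; frequency 2 → {T4, T9, T12}; frequency 3 → {T5, T13, T3, T8}; frequency 4 → {T14}. Every pair that conflicts lands in different frequencies.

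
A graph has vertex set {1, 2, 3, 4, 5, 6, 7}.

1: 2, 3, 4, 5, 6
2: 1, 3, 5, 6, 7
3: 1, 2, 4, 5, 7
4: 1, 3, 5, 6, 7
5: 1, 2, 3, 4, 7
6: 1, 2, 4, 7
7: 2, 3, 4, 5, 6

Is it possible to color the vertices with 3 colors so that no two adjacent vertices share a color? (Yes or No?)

No

2, 3, 5, 7 form a clique, so at least 4 colors are needed.
So 3 colors are not enough.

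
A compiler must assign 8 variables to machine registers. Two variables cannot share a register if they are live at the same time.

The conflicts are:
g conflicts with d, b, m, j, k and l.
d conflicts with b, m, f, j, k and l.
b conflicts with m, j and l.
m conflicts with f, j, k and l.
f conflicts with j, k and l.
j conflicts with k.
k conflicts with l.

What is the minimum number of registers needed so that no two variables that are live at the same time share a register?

g, d, b, m, l are mutually in conflict, so at least 5 registers are needed.
5 registers suffice: register 1 → {m}; register 2 → {d}; register 3 → {g, f}; register 4 → {j, l}; register 5 → {b, k}. No two conflicting variables share a register.

5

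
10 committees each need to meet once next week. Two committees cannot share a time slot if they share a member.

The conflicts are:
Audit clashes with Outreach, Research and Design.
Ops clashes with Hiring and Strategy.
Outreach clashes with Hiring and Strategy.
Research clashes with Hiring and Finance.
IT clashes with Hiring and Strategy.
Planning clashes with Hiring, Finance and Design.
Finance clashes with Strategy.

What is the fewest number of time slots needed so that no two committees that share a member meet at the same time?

The cycle Design-Audit-Research-Hiring-Planning-Design has odd length 5, so it cannot be 2-colored; at least 3 time slots are needed.
3 time slots suffice: Audit=1, Ops=2, Outreach=2, Research=2, IT=2, Planning=2, Hiring=1, Finance=3, Design=3, Strategy=1. Every pair that conflicts lands in different time slots.

3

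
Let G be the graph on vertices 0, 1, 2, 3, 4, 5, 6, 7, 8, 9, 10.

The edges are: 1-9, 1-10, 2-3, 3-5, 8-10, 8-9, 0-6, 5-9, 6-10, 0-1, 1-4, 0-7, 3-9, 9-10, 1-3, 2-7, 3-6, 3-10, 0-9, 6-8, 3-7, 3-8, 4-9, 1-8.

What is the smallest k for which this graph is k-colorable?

5

1, 3, 8, 9, 10 are mutually adjacent (a clique of size 5), so at least 5 colors are needed.
5 colors suffice: 0=a, 1=c, 2=c, 3=a, 4=a, 5=c, 6=b, 7=b, 8=d, 9=b, 10=e. Every edge joins two different colors.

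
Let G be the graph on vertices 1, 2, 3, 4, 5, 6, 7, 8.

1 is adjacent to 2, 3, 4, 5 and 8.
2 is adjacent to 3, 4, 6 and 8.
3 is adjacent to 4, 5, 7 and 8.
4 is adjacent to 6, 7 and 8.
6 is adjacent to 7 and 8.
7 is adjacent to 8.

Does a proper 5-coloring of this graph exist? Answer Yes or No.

The chromatic number is 5. 1, 2, 3, 4, 8 are pairwise adjacent (a clique of size 5), so at least 5 colors are needed.
5 colors suffice: color a → {5, 8}; color b → {4}; color c → {3, 6}; color d → {2, 7}; color e → {1}.
That is already a proper 5-coloring.

Yes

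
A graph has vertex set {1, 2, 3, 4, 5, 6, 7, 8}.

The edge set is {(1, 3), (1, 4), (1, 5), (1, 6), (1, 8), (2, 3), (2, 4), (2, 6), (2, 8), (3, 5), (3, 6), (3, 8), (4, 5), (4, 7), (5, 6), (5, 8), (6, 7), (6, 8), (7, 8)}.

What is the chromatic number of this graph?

1, 3, 5, 6, 8 form a clique, so at least 5 colors are needed.
A valid assignment using 5 colors: 1=d, 2=d, 3=c, 4=a, 5=e, 6=a, 7=c, 8=b. No two adjacent vertices share a color.

5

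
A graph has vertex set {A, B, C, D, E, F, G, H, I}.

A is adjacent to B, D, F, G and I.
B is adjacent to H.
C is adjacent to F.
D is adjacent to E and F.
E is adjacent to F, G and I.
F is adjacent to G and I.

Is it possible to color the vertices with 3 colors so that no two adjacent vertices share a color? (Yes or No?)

The chromatic number is 3. E, F, I are pairwise adjacent, so at least 3 colors are needed.
3 colors suffice: color red → {B, F}; color blue → {A, C, E, H}; color green → {D, G, I}.
That is already a proper 3-coloring.

Yes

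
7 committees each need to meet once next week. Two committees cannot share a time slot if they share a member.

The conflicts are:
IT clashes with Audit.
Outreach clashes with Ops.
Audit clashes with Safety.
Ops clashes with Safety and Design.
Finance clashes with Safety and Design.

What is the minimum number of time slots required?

Outreach and Ops conflict, so at least 2 time slots are needed.
2 time slots suffice: IT=1, Outreach=1, Audit=2, Ops=2, Finance=2, Safety=1, Design=1. Each listed conflict is separated.

2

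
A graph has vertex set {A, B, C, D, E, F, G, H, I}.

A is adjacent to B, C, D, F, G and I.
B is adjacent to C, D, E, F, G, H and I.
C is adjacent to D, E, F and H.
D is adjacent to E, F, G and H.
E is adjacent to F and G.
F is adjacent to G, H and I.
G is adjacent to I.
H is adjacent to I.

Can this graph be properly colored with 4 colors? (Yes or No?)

A, B, F, G, I form a clique, so at least 5 colors are needed.
So 4 colors are not enough.

No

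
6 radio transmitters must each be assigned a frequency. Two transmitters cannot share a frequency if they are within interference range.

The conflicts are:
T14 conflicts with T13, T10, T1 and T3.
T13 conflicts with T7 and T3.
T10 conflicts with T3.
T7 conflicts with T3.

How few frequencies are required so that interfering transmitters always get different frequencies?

3

T14, T10, T3 pairwise conflict, so at least 3 frequencies are needed.
3 frequencies suffice: frequency 1 → {T14, T7}; frequency 2 → {T1, T3}; frequency 3 → {T13, T10}. Every pair that conflicts lands in different frequencies.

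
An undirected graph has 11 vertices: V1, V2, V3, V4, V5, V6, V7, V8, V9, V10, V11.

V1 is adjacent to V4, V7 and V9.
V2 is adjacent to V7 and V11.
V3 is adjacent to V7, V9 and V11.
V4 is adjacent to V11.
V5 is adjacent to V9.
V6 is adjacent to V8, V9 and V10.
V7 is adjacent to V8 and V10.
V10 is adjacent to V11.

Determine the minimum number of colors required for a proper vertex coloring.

3

The cycle V8-V6-V9-V3-V7-V8 has odd length 5, so it cannot be 2-colored; at least 3 colors are needed.
One proper 3-coloring: V1=2, V2=2, V3=2, V4=3, V5=2, V6=3, V7=1, V8=2, V9=1, V10=2, V11=1. No two adjacent vertices share a color.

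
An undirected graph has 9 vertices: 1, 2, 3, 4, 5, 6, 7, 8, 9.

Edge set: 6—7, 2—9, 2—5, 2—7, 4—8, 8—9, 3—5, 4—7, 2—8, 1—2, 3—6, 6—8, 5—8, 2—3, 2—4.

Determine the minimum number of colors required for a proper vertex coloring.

3

2, 5, 8 are pairwise adjacent, so at least 3 colors are needed.
3 colors suffice: color red → {2, 6}; color blue → {1, 3, 7, 8}; color green → {4, 5, 9}. Each edge has distinct colors on its endpoints.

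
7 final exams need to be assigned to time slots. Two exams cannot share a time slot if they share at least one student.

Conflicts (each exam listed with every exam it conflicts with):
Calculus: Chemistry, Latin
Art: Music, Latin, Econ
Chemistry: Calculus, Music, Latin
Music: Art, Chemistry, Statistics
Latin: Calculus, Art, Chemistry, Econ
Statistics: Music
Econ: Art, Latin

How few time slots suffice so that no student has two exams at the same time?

3

Art, Latin, Econ are mutually in conflict, so at least 3 time slots are needed.
3 time slots suffice: Calculus=3, Art=2, Chemistry=2, Music=1, Latin=1, Statistics=2, Econ=3. No two conflicting exams share a time slot.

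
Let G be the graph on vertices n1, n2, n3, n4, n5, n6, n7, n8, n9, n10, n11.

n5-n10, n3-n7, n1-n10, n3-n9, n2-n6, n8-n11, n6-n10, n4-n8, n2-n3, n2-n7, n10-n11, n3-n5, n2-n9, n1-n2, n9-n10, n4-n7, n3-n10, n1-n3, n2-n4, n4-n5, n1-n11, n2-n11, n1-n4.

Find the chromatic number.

n1, n3, n10 are pairwise adjacent, so at least 3 colors are needed.
3 colors suffice: color 1 → {n2, n8, n10}; color 2 → {n3, n4, n6, n11}; color 3 → {n1, n5, n7, n9}. Each edge has distinct colors on its endpoints.

3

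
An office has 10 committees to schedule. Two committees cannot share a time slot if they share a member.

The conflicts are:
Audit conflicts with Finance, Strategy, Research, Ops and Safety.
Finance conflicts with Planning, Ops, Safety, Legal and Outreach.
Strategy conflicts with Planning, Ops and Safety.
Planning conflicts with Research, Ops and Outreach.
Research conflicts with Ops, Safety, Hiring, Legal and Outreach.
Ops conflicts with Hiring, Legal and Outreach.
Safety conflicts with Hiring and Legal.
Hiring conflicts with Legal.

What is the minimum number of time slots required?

4

Finance, Planning, Ops, Outreach are mutually in conflict, so at least 4 time slots are needed.
4 time slots suffice: time slot 1 → {Ops, Safety}; time slot 2 → {Finance, Strategy, Research}; time slot 3 → {Audit, Planning, Legal}; time slot 4 → {Hiring, Outreach}. Each listed conflict is separated.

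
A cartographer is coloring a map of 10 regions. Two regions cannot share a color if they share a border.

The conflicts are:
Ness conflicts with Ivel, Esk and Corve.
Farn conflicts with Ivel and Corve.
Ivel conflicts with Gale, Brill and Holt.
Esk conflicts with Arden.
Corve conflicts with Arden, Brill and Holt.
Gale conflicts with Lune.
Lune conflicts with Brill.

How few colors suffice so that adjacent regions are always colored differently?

2

Esk and Arden conflict, so at least 2 colors are needed.
2 colors suffice: Ness=2, Farn=2, Ivel=1, Esk=1, Corve=1, Gale=2, Arden=2, Lune=1, Brill=2, Holt=2. Each listed conflict is separated.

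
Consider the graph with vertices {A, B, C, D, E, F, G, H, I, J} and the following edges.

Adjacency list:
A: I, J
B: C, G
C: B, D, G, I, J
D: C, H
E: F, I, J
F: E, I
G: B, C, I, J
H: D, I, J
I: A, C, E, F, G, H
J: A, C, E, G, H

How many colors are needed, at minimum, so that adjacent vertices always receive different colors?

E, F, I are pairwise adjacent, so at least 3 colors are needed.
3 colors suffice: A=blue, B=red, C=blue, D=red, E=blue, F=green, G=green, H=blue, I=red, J=red. Each edge has distinct colors on its endpoints.

3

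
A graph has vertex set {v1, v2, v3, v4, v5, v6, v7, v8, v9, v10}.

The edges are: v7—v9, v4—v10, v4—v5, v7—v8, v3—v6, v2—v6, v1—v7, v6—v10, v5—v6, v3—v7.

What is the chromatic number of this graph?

v4 and v5 are adjacent, so at least 2 colors are needed.
2 colors suffice: color red → {v4, v6, v7}; color blue → {v1, v2, v3, v5, v8, v9, v10}. Every edge joins two different colors.

2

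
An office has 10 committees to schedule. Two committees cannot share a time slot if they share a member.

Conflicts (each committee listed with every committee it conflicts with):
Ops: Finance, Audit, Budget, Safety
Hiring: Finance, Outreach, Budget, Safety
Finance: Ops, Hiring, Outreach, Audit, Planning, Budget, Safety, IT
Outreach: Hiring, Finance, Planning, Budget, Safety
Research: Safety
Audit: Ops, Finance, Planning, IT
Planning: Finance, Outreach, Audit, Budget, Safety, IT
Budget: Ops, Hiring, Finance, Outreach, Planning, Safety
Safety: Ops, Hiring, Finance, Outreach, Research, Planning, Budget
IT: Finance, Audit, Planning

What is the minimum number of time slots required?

Finance, Outreach, Planning, Budget, Safety are mutually in conflict, so at least 5 time slots are needed.
5 time slots suffice: time slot 1 → {Finance, Research}; time slot 2 → {Audit, Safety}; time slot 3 → {Ops, Hiring, Planning}; time slot 4 → {Budget, IT}; time slot 5 → {Outreach}. No two conflicting committees share a time slot.

5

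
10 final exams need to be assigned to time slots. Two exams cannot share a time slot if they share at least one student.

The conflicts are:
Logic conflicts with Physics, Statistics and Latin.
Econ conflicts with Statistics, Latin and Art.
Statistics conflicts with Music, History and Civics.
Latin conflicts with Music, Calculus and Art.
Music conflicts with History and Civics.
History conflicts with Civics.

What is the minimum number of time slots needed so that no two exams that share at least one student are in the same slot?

Statistics, Music, History, Civics all conflict with each other, so at least 4 time slots are needed.
Using 4 time slots: Logic=2, Econ=2, Physics=1, Statistics=1, Latin=1, Music=2, History=3, Calculus=2, Art=3, Civics=4. Every pair that conflicts lands in different time slots.

4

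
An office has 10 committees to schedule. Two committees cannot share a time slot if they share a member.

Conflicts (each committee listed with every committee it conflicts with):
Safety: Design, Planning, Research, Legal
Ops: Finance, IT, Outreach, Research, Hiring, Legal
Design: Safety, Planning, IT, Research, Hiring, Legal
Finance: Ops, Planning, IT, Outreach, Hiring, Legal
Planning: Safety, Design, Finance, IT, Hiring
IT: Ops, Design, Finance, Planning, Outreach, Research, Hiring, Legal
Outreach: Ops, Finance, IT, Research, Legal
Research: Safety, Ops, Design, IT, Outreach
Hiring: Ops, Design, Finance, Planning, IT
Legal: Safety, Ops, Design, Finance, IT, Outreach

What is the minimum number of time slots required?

Ops, Finance, IT, Outreach, Legal pairwise conflict, so at least 5 time slots are needed.
5 time slots suffice: Safety=1, Ops=2, Design=2, Finance=4, Planning=3, IT=1, Outreach=5, Research=3, Hiring=5, Legal=3. No two conflicting committees share a time slot.

5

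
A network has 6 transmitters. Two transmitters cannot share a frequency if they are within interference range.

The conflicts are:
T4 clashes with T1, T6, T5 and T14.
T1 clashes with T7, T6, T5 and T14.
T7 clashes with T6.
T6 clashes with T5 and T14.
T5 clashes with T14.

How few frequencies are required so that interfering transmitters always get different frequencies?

T4, T1, T6, T5, T14 are mutually in conflict, so at least 5 frequencies are needed.
Using 5 frequencies: T4=5, T1=2, T7=3, T6=1, T5=4, T14=3. Every pair that conflicts lands in different frequencies.

5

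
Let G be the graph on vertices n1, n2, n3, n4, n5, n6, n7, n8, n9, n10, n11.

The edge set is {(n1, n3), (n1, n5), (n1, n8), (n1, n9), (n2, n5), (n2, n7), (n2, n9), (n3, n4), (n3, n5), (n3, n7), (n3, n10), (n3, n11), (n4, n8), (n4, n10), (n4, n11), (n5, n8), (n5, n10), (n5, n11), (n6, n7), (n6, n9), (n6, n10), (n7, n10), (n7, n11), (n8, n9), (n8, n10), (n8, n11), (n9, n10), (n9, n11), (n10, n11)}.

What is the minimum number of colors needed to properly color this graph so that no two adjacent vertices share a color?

4

n3, n5, n10, n11 are pairwise adjacent (a clique of size 4), so at least 4 colors are needed.
4 colors suffice: color 1 → {n1, n2, n10}; color 2 → {n6, n11}; color 3 → {n4, n5, n7, n9}; color 4 → {n3, n8}. Each edge has distinct colors on its endpoints.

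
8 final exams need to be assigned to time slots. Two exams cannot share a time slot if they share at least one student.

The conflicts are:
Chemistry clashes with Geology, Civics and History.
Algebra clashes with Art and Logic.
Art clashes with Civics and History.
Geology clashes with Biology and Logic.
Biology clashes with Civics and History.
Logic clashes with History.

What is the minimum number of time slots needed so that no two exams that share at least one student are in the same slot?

2

Algebra and Art conflict, so at least 2 time slots are needed.
2 time slots suffice: time slot 1 → {Algebra, Geology, Civics, History}; time slot 2 → {Chemistry, Art, Biology, Logic}. Every pair that conflicts lands in different time slots.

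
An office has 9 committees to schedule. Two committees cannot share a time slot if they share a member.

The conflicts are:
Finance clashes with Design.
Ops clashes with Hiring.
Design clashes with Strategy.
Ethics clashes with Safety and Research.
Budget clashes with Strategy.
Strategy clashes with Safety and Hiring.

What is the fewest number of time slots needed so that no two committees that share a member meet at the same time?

Ethics and Safety conflict, so at least 2 time slots are needed.
Using 2 time slots: Finance=1, Ops=1, Design=2, Ethics=1, Budget=2, Strategy=1, Safety=2, Hiring=2, Research=2. Every pair that conflicts lands in different time slots.

2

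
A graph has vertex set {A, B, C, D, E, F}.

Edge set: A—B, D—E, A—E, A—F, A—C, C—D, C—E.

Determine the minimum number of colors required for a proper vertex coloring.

3

A, C, E form a triangle, so at least 3 colors are needed.
3 colors suffice: color 1 → {A, D}; color 2 → {B, E, F}; color 3 → {C}. Every edge joins two different colors.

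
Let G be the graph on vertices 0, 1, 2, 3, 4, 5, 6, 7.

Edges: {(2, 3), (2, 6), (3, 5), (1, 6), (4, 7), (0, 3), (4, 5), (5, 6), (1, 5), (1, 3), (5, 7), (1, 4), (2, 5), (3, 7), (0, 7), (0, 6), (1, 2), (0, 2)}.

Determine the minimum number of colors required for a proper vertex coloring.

4

1, 2, 3, 5 are mutually adjacent (a clique of size 4), so at least 4 colors are needed.
4 colors suffice: 0=red, 1=green, 2=blue, 3=yellow, 4=yellow, 5=red, 6=yellow, 7=blue. No two adjacent vertices share a color.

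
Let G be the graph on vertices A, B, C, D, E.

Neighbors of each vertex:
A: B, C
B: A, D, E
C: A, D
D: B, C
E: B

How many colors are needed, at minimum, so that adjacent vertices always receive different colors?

A and B are adjacent, so at least 2 colors are needed.
2 colors suffice: color 1 → {B, C}; color 2 → {A, D, E}. No two adjacent vertices share a color.

2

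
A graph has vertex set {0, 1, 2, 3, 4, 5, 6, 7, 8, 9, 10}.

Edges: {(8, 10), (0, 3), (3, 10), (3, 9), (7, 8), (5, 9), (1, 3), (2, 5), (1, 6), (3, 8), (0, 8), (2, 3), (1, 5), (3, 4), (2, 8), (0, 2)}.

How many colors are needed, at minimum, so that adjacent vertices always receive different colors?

4

0, 2, 3, 8 are mutually adjacent (a clique of size 4), so at least 4 colors are needed.
One proper 4-coloring: 0=yellow, 1=blue, 2=green, 3=red, 4=blue, 5=red, 6=red, 7=red, 8=blue, 9=blue, 10=green. No two adjacent vertices share a color.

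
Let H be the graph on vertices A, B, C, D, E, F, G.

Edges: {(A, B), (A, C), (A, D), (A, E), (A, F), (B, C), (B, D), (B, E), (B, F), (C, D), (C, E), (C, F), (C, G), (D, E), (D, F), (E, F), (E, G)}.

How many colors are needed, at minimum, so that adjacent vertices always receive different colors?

6

A, B, C, D, E, F are pairwise adjacent (a clique of size 6), so at least 6 colors are needed.
A valid assignment using 6 colors: A=5, B=6, C=1, D=4, E=2, F=3, G=3. Each edge has distinct colors on its endpoints.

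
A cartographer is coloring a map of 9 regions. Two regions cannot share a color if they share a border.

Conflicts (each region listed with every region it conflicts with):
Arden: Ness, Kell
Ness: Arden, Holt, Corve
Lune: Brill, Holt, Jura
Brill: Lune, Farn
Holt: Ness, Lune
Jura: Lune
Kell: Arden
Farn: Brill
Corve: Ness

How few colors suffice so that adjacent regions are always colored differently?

2

Arden and Ness conflict, so at least 2 colors are needed.
One proper 2-coloring: Arden=2, Ness=1, Lune=1, Brill=2, Holt=2, Jura=2, Kell=1, Farn=1, Corve=2. Each listed conflict is separated.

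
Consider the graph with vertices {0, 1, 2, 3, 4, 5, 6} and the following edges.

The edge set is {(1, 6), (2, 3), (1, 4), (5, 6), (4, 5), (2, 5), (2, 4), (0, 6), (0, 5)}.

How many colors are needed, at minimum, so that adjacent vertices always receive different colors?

3

2, 4, 5 are mutually adjacent, so at least 3 colors are needed.
3 colors suffice: color red → {1, 3, 5}; color blue → {2, 6}; color green → {0, 4}. Every edge joins two different colors.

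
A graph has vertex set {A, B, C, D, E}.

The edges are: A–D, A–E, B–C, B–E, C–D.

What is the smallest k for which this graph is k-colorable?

3

The cycle C-D-A-E-B-C has odd length 5, so it cannot be 2-colored; at least 3 colors are needed.
One proper 3-coloring: A=1, B=1, C=3, D=2, E=2. No two adjacent vertices share a color.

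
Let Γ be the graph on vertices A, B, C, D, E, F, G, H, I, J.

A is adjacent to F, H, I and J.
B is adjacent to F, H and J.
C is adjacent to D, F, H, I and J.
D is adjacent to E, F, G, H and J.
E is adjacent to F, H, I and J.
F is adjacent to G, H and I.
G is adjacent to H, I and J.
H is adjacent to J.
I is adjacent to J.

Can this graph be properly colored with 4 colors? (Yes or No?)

The chromatic number is 4. D, E, H, J form a clique, so at least 4 colors are needed.
4 colors suffice: color 1 → {F, J}; color 2 → {H, I}; color 3 → {A, B, D}; color 4 → {C, E, G}.
That is already a proper 4-coloring.

Yes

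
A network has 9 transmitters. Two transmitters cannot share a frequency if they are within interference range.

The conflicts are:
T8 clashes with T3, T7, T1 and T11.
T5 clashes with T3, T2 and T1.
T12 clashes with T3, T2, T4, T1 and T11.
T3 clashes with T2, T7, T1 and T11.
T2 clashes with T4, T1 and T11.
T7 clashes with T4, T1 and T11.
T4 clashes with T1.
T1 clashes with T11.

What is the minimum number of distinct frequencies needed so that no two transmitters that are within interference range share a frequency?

5

T12, T3, T2, T1, T11 all conflict with each other, so at least 5 frequencies are needed.
5 frequencies suffice: T8=5, T5=4, T12=5, T3=2, T2=3, T7=3, T4=2, T1=1, T11=4. Every pair that conflicts lands in different frequencies.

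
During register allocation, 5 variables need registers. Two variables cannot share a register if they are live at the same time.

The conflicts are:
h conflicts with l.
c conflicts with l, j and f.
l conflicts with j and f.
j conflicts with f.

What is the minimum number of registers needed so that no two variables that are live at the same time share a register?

c, l, j, f are mutually in conflict, so at least 4 registers are needed.
4 registers suffice: h=2, c=4, l=1, j=3, f=2. Each listed conflict is separated.

4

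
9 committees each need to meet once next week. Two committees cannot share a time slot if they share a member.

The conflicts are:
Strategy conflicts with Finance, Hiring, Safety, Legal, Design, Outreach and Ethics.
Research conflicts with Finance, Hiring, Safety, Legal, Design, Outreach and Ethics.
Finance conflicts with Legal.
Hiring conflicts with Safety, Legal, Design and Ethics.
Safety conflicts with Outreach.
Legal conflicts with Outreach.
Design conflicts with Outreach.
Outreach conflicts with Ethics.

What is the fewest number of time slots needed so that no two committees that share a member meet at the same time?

3

Strategy, Legal, Outreach pairwise conflict, so at least 3 time slots are needed.
A valid assignment using 3 time slots: Strategy=1, Research=1, Finance=2, Hiring=2, Safety=3, Legal=3, Design=3, Outreach=2, Ethics=3. Every pair that conflicts lands in different time slots.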